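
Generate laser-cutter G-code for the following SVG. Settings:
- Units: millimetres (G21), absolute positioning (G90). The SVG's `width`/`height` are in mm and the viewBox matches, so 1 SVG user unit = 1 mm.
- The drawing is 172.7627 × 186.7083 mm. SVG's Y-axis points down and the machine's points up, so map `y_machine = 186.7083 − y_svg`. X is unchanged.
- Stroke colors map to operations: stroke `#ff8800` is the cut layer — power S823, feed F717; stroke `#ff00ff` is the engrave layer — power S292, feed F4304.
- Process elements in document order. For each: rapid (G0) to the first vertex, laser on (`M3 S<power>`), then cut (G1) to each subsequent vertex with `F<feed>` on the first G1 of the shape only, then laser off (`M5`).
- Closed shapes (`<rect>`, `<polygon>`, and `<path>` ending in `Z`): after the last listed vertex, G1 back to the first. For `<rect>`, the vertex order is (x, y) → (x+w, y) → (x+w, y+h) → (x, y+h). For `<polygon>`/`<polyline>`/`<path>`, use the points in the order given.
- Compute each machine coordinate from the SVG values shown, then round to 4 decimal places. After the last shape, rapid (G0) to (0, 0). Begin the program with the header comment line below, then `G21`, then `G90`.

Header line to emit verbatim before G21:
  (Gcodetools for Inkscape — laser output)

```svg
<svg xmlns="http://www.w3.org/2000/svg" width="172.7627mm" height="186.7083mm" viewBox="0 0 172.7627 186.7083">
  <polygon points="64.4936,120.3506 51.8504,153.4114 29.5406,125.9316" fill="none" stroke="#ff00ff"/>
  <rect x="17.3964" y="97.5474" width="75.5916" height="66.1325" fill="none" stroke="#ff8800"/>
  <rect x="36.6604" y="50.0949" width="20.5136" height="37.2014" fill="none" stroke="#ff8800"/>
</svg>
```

Since the viewBox matches the mm dimensions, user units are millimetres directly. The only transform is the Y-flip y_m = 186.7083 − y_svg.

Shape 1 is a regular polygon drawn with `<polygon>`. Its stroke #ff00ff means engrave at S292, F4304. After flipping Y the toolpath is (64.4936,66.3577) → (51.8504,33.2969) → (29.5406,60.7767) → (64.4936,66.3577), returning to the start.

Shape 2 is a rectangle drawn with `<rect>`. Its stroke #ff8800 means cut at S823, F717. After flipping Y the toolpath is (17.3964,89.1609) → (92.9880,89.1609) → (92.9880,23.0284) → (17.3964,23.0284) → (17.3964,89.1609), returning to the start.

Shape 3 is a rectangle drawn with `<rect>`. Its stroke #ff8800 means cut at S823, F717. After flipping Y the toolpath is (36.6604,136.6134) → (57.1740,136.6134) → (57.1740,99.4120) → (36.6604,99.4120) → (36.6604,136.6134), returning to the start.

(Gcodetools for Inkscape — laser output)
G21
G90
G0 X64.4936 Y66.3577
M3 S292
G1 X51.8504 Y33.2969 F4304
G1 X29.5406 Y60.7767
G1 X64.4936 Y66.3577
M5
G0 X17.3964 Y89.1609
M3 S823
G1 X92.9880 Y89.1609 F717
G1 X92.9880 Y23.0284
G1 X17.3964 Y23.0284
G1 X17.3964 Y89.1609
M5
G0 X36.6604 Y136.6134
M3 S823
G1 X57.1740 Y136.6134 F717
G1 X57.1740 Y99.4120
G1 X36.6604 Y99.4120
G1 X36.6604 Y136.6134
M5
G0 X0.0000 Y0.0000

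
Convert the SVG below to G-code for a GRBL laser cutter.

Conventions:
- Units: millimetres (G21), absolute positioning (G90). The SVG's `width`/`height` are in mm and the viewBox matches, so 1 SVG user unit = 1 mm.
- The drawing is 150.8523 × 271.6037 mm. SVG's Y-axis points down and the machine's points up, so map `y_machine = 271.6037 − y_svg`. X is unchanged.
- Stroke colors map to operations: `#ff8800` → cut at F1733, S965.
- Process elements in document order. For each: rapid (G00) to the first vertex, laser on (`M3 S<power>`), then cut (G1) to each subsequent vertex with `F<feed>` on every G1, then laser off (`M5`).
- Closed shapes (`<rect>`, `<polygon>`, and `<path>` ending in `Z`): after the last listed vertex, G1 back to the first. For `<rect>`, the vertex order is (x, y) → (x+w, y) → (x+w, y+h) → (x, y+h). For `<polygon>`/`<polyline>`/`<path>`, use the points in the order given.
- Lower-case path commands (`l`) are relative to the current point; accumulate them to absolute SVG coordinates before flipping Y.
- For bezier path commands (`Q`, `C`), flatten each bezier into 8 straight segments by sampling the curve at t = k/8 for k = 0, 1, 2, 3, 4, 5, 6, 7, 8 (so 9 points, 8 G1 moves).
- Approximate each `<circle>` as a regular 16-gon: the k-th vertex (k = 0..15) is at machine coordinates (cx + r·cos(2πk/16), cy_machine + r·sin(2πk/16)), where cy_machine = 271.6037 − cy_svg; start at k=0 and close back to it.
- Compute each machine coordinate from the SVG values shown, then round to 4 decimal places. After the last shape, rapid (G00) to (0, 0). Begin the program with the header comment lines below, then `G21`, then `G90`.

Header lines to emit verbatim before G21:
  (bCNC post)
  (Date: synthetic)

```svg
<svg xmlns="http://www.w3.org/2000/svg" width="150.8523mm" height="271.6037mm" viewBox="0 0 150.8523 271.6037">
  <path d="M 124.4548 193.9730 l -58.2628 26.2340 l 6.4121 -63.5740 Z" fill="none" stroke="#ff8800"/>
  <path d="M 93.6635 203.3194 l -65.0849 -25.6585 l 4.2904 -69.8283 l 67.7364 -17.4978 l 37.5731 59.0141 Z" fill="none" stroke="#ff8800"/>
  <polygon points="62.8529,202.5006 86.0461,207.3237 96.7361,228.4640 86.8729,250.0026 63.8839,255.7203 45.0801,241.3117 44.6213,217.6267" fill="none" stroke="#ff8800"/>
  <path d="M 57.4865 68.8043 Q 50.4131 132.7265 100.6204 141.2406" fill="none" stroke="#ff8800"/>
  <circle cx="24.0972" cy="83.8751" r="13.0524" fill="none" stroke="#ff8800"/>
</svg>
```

(bCNC post)
(Date: synthetic)
G21
G90
G00 X124.4548 Y77.6307
M3 S965
G1 X66.1920 Y51.3967 F1733
G1 X72.6041 Y114.9707 F1733
G1 X124.4548 Y77.6307 F1733
M5
G00 X93.6635 Y68.2843
M3 S965
G1 X28.5786 Y93.9428 F1733
G1 X32.8690 Y163.7711 F1733
G1 X100.6054 Y181.2689 F1733
G1 X138.1785 Y122.2548 F1733
G1 X93.6635 Y68.2843 F1733
M5
G00 X62.8529 Y69.1031
M3 S965
G1 X86.0461 Y64.2800 F1733
G1 X96.7361 Y43.1397 F1733
G1 X86.8729 Y21.6011 F1733
G1 X63.8839 Y15.8834 F1733
G1 X45.0801 Y30.2920 F1733
G1 X44.6213 Y53.9770 F1733
G1 X62.8529 Y69.1031 F1733
M5
G00 X57.4865 Y202.7994
M3 S965
G1 X56.6132 Y187.6846 F1733
G1 X57.5298 Y174.3013 F1733
G1 X60.2365 Y162.6495 F1733
G1 X64.7333 Y152.7292 F1733
G1 X71.0200 Y144.5404 F1733
G1 X79.0968 Y138.0832 F1733
G1 X88.9636 Y133.3574 F1733
G1 X100.6204 Y130.3631 F1733
M5
G00 X37.1496 Y187.7286
M3 S965
G1 X36.1560 Y192.7235 F1733
G1 X33.3266 Y196.9580 F1733
G1 X29.0921 Y199.7874 F1733
G1 X24.0972 Y200.7810 F1733
G1 X19.1023 Y199.7874 F1733
G1 X14.8678 Y196.9580 F1733
G1 X12.0384 Y192.7235 F1733
G1 X11.0448 Y187.7286 F1733
G1 X12.0384 Y182.7337 F1733
G1 X14.8678 Y178.4992 F1733
G1 X19.1023 Y175.6698 F1733
G1 X24.0972 Y174.6762 F1733
G1 X29.0921 Y175.6698 F1733
G1 X33.3266 Y178.4992 F1733
G1 X36.1560 Y182.7337 F1733
G1 X37.1496 Y187.7286 F1733
M5
G00 X0.0000 Y0.0000

1 u = 1 mm; y_m = 271.6037 − y.

[1] `<path>` regular polygon, #ff8800→cut S965 F1733: (124.4548,77.6307) → (66.1920,51.3967) → (72.6041,114.9707) → (124.4548,77.6307) (closed)

[2] `<path>` regular polygon, #ff8800→cut S965 F1733: (93.6635,68.2843) → (28.5786,93.9428) → (32.8690,163.7711) → (100.6054,181.2689) → (138.1785,122.2548) → (93.6635,68.2843) (closed)

[3] `<polygon>` regular polygon, #ff8800→cut S965 F1733: (62.8529,69.1031) → (86.0461,64.2800) → (96.7361,43.1397) → (86.8729,21.6011) → (63.8839,15.8834) → (45.0801,30.2920) → (44.6213,53.9770) → (62.8529,69.1031) (closed)

[4] `<path>` quadratic bezier, #ff8800→cut S965 F1733: (57.4865,202.7994) → (56.6132,187.6846) → (57.5298,174.3013) → (60.2365,162.6495) → (64.7333,152.7292) → (71.0200,144.5404) → (79.0968,138.0832) → (88.9636,133.3574) → (100.6204,130.3631)

[5] `<circle>` circle, #ff8800→cut S965 F1733: (37.1496,187.7286) → (36.1560,192.7235) → (33.3266,196.9580) → (29.0921,199.7874) → (24.0972,200.7810) → (19.1023,199.7874) → (14.8678,196.9580) → (12.0384,192.7235) → (11.0448,187.7286) → (12.0384,182.7337) → (14.8678,178.4992) → (19.1023,175.6698) → (24.0972,174.6762) → (29.0921,175.6698) → (33.3266,178.4992) → (36.1560,182.7337) → (37.1496,187.7286) (closed)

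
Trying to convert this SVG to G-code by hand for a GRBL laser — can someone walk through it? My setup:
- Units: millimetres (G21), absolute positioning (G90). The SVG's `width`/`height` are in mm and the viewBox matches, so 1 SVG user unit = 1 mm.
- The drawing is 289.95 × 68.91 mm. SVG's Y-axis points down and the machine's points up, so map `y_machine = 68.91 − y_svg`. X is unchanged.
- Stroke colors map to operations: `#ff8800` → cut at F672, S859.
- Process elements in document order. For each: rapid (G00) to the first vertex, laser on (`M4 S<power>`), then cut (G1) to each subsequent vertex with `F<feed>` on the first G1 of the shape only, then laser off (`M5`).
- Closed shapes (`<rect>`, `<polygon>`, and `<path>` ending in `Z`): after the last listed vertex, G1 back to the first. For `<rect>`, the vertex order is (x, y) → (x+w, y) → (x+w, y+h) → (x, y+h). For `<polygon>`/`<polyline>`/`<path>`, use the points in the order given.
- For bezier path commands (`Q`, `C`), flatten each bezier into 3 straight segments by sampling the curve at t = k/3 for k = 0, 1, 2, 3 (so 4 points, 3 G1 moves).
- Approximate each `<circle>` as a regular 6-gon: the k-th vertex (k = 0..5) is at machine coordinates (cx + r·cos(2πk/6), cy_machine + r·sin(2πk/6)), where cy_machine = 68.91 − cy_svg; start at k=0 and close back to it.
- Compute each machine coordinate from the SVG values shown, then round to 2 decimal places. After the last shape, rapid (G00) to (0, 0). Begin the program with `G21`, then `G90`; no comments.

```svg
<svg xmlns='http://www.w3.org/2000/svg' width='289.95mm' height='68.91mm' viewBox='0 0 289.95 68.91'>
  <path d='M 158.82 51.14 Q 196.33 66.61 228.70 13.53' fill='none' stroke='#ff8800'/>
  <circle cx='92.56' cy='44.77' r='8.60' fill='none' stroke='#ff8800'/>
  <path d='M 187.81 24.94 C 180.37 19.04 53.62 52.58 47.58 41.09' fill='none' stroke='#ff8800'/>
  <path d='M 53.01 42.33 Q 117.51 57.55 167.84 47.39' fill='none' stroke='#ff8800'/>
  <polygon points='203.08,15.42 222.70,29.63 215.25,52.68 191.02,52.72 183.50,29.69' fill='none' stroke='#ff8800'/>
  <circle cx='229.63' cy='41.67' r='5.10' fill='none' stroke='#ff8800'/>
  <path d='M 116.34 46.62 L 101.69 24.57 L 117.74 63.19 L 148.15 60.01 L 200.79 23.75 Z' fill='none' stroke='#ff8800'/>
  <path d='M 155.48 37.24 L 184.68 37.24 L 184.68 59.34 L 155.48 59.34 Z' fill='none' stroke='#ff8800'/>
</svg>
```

viewBox `0 0 289.95 68.91` with mm width/height → 1 unit = 1 mm. Flip: y_m = 68.91 − y_svg.

**Shape 1** — `<path>` quadratic bezier, stroke `#ff8800` → cut (S859, F672). Control points (SVG): P0=(158.82,51.14), P1=(196.33,66.61), P2=(228.70,13.53); sampled at t=k/3. Machine vertices: (158.82,17.77) → (183.26,15.07) → (206.55,27.61) → (228.70,55.38). Open path.

**Shape 2** — `<circle>` circle, stroke `#ff8800` → cut (S859, F672). Machine vertices: (101.16,24.14) → (96.86,31.59) → (88.26,31.59) → (83.96,24.14) → (88.26,16.69) → (96.86,16.69) → (101.16,24.14). Closed: final G1 returns to the first vertex.

**Shape 3** — `<path>` cubic bezier, stroke `#ff8800` → cut (S859, F672). Control points (SVG): P0=(187.81,24.94), P1=(180.37,19.04), P2=(53.62,52.58), P3=(47.58,41.09); sampled at t=k/3. Machine vertices: (187.81,43.97) → (149.49,39.85) → (84.97,28.21) → (47.58,27.82). Open path.

**Shape 4** — `<path>` quadratic bezier, stroke `#ff8800` → cut (S859, F672). Control points (SVG): P0=(53.01,42.33), P1=(117.51,57.55), P2=(167.84,47.39); sampled at t=k/3. Machine vertices: (53.01,26.58) → (94.44,19.25) → (132.71,17.57) → (167.84,21.52). Open path.

**Shape 5** — `<polygon>` regular polygon, stroke `#ff8800` → cut (S859, F672). Machine vertices: (203.08,53.49) → (222.70,39.28) → (215.25,16.23) → (191.02,16.19) → (183.50,39.22) → (203.08,53.49). Closed: final G1 returns to the first vertex.

**Shape 6** — `<circle>` circle, stroke `#ff8800` → cut (S859, F672). Machine vertices: (234.73,27.24) → (232.18,31.66) → (227.08,31.66) → (224.53,27.24) → (227.08,22.82) → (232.18,22.82) → (234.73,27.24). Closed: final G1 returns to the first vertex.

**Shape 7** — `<path>` closed polygon, stroke `#ff8800` → cut (S859, F672). Machine vertices: (116.34,22.29) → (101.69,44.34) → (117.74,5.72) → (148.15,8.90) → (200.79,45.16) → (116.34,22.29). Closed: final G1 returns to the first vertex.

**Shape 8** — `<path>` rectangle, stroke `#ff8800` → cut (S859, F672). Machine vertices: (155.48,31.67) → (184.68,31.67) → (184.68,9.57) → (155.48,9.57) → (155.48,31.67). Closed: final G1 returns to the first vertex.

G21
G90
G00 X158.82 Y17.77
M4 S859
G1 X183.26 Y15.07 F672
G1 X206.55 Y27.61
G1 X228.70 Y55.38
M5
G00 X101.16 Y24.14
M4 S859
G1 X96.86 Y31.59 F672
G1 X88.26 Y31.59
G1 X83.96 Y24.14
G1 X88.26 Y16.69
G1 X96.86 Y16.69
G1 X101.16 Y24.14
M5
G00 X187.81 Y43.97
M4 S859
G1 X149.49 Y39.85 F672
G1 X84.97 Y28.21
G1 X47.58 Y27.82
M5
G00 X53.01 Y26.58
M4 S859
G1 X94.44 Y19.25 F672
G1 X132.71 Y17.57
G1 X167.84 Y21.52
M5
G00 X203.08 Y53.49
M4 S859
G1 X222.70 Y39.28 F672
G1 X215.25 Y16.23
G1 X191.02 Y16.19
G1 X183.50 Y39.22
G1 X203.08 Y53.49
M5
G00 X234.73 Y27.24
M4 S859
G1 X232.18 Y31.66 F672
G1 X227.08 Y31.66
G1 X224.53 Y27.24
G1 X227.08 Y22.82
G1 X232.18 Y22.82
G1 X234.73 Y27.24
M5
G00 X116.34 Y22.29
M4 S859
G1 X101.69 Y44.34 F672
G1 X117.74 Y5.72
G1 X148.15 Y8.90
G1 X200.79 Y45.16
G1 X116.34 Y22.29
M5
G00 X155.48 Y31.67
M4 S859
G1 X184.68 Y31.67 F672
G1 X184.68 Y9.57
G1 X155.48 Y9.57
G1 X155.48 Y31.67
M5
G00 X0.00 Y0.00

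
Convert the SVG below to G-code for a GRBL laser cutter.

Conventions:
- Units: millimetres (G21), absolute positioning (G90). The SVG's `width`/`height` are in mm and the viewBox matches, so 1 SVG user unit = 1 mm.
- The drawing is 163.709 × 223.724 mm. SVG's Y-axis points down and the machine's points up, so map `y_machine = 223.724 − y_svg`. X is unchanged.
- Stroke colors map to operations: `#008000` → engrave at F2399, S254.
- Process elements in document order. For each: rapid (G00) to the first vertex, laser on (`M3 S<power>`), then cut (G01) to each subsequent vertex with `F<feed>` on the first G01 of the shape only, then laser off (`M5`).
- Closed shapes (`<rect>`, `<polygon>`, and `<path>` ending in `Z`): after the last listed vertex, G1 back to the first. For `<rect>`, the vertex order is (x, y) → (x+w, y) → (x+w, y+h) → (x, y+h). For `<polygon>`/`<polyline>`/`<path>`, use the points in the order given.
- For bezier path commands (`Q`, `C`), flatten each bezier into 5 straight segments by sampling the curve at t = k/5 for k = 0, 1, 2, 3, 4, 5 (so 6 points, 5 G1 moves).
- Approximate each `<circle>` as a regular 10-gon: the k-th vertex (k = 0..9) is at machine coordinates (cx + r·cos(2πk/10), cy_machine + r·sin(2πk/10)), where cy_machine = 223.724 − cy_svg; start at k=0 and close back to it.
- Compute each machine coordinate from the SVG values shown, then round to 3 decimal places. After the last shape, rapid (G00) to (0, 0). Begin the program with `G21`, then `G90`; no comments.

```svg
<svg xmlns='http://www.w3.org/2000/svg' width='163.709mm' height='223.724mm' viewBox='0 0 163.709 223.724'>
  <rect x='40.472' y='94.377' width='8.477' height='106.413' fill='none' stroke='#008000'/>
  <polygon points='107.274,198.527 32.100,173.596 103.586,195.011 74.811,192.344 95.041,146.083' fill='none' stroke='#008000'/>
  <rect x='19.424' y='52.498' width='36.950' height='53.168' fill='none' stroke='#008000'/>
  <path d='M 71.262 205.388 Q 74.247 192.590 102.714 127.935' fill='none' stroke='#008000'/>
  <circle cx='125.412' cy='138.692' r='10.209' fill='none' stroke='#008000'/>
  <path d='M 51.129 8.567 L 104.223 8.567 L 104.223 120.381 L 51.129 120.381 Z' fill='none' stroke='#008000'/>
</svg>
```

1 u = 1 mm; y_m = 223.724 − y.

[1] `<rect>` rectangle, #008000→engrave S254 F2399: (40.472,129.347) → (48.949,129.347) → (48.949,22.934) → (40.472,22.934) → (40.472,129.347) (closed)

[2] `<polygon>` closed polygon, #008000→engrave S254 F2399: (107.274,25.197) → (32.100,50.128) → (103.586,28.713) → (74.811,31.380) → (95.041,77.641) → (107.274,25.197) (closed)

[3] `<rect>` rectangle, #008000→engrave S254 F2399: (19.424,171.226) → (56.374,171.226) → (56.374,118.058) → (19.424,118.058) → (19.424,171.226) (closed)

[4] `<path>` quadratic bezier, #008000→engrave S254 F2399: (71.262,18.336) → (73.475,25.529) → (77.727,36.872) → (84.018,52.362) → (92.346,72.001) → (102.714,95.789)

[5] `<circle>` circle, #008000→engrave S254 F2399: (135.621,85.032) → (133.671,91.033) → (128.567,94.741) → (122.257,94.741) → (117.153,91.033) → (115.203,85.032) → (117.153,79.031) → (122.257,75.323) → (128.567,75.323) → (133.671,79.031) → (135.621,85.032) (closed)

[6] `<path>` rectangle, #008000→engrave S254 F2399: (51.129,215.157) → (104.223,215.157) → (104.223,103.343) → (51.129,103.343) → (51.129,215.157) (closed)

G21
G90
G00 X40.472 Y129.347
M3 S254
G01 X48.949 Y129.347 F2399
G01 X48.949 Y22.934
G01 X40.472 Y22.934
G01 X40.472 Y129.347
M5
G00 X107.274 Y25.197
M3 S254
G01 X32.100 Y50.128 F2399
G01 X103.586 Y28.713
G01 X74.811 Y31.380
G01 X95.041 Y77.641
G01 X107.274 Y25.197
M5
G00 X19.424 Y171.226
M3 S254
G01 X56.374 Y171.226 F2399
G01 X56.374 Y118.058
G01 X19.424 Y118.058
G01 X19.424 Y171.226
M5
G00 X71.262 Y18.336
M3 S254
G01 X73.475 Y25.529 F2399
G01 X77.727 Y36.872
G01 X84.018 Y52.362
G01 X92.346 Y72.001
G01 X102.714 Y95.789
M5
G00 X135.621 Y85.032
M3 S254
G01 X133.671 Y91.033 F2399
G01 X128.567 Y94.741
G01 X122.257 Y94.741
G01 X117.153 Y91.033
G01 X115.203 Y85.032
G01 X117.153 Y79.031
G01 X122.257 Y75.323
G01 X128.567 Y75.323
G01 X133.671 Y79.031
G01 X135.621 Y85.032
M5
G00 X51.129 Y215.157
M3 S254
G01 X104.223 Y215.157 F2399
G01 X104.223 Y103.343
G01 X51.129 Y103.343
G01 X51.129 Y215.157
M5
G00 X0.000 Y0.000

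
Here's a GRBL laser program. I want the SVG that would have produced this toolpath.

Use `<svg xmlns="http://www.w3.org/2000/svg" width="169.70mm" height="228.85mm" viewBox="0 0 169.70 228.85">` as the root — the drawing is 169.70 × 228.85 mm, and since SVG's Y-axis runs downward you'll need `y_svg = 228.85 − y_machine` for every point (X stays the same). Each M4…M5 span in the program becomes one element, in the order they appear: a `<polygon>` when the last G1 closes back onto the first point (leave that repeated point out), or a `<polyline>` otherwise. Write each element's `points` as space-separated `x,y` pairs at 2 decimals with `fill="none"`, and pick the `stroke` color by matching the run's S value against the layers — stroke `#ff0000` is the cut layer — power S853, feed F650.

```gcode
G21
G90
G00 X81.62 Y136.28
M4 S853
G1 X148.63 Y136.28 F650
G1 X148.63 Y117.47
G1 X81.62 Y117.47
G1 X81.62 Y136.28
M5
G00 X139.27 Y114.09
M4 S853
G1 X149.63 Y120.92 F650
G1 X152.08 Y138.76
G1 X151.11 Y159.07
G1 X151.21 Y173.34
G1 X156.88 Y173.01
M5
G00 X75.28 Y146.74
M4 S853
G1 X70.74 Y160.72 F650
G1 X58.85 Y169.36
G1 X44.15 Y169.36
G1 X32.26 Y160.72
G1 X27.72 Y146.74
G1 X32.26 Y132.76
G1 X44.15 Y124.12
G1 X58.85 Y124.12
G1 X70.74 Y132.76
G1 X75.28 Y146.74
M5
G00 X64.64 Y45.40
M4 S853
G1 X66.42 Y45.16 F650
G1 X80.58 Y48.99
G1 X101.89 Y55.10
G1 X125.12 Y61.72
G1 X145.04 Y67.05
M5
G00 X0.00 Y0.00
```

y_svg = 228.85 − y_m. Every run uses S853, so all elements get stroke `#ff0000` (cut).

[1] closed run; points: 81.62,92.57 148.63,92.57 148.63,111.38 81.62,111.38

[2] open run; points: 139.27,114.76 149.63,107.93 152.08,90.09 151.11,69.78 151.21,55.51 156.88,55.84

[3] closed run; points: 75.28,82.11 70.74,68.13 58.85,59.49 44.15,59.49 32.26,68.13 27.72,82.11 32.26,96.09 44.15,104.73 58.85,104.73 70.74,96.09

[4] open run; points: 64.64,183.45 66.42,183.69 80.58,179.86 101.89,173.75 125.12,167.13 145.04,161.80

<svg xmlns="http://www.w3.org/2000/svg" width="169.70mm" height="228.85mm" viewBox="0 0 169.70 228.85">
  <polygon points="81.62,92.57 148.63,92.57 148.63,111.38 81.62,111.38" fill="none" stroke="#ff0000"/>
  <polyline points="139.27,114.76 149.63,107.93 152.08,90.09 151.11,69.78 151.21,55.51 156.88,55.84" fill="none" stroke="#ff0000"/>
  <polygon points="75.28,82.11 70.74,68.13 58.85,59.49 44.15,59.49 32.26,68.13 27.72,82.11 32.26,96.09 44.15,104.73 58.85,104.73 70.74,96.09" fill="none" stroke="#ff0000"/>
  <polyline points="64.64,183.45 66.42,183.69 80.58,179.86 101.89,173.75 125.12,167.13 145.04,161.80" fill="none" stroke="#ff0000"/>
</svg>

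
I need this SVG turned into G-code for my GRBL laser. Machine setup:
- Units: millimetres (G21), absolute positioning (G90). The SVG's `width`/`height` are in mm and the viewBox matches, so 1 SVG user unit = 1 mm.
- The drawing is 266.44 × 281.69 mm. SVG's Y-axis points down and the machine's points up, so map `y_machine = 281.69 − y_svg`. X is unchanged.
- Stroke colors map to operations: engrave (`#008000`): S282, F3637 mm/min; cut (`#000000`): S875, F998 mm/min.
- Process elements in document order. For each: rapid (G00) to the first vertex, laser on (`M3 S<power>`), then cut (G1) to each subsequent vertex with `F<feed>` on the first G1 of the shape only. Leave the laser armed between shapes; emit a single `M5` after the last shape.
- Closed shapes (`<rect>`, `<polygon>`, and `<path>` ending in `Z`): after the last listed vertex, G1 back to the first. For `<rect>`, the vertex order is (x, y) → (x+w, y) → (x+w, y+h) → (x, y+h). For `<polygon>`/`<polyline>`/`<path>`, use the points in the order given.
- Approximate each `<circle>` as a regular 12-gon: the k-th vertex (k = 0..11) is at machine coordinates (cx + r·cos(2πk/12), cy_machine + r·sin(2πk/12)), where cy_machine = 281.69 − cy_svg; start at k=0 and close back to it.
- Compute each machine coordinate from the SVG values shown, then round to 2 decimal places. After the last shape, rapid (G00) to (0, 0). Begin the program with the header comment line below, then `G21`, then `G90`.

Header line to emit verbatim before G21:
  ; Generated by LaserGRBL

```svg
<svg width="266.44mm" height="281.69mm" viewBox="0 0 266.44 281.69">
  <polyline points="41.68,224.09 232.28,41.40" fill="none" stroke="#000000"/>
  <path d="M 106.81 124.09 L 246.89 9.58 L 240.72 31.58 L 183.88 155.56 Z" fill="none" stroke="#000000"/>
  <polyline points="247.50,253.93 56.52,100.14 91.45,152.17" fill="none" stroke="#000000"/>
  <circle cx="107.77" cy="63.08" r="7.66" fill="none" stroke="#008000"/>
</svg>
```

; Generated by LaserGRBL
G21
G90
G00 X41.68 Y57.60
M3 S875
G1 X232.28 Y240.29 F998
G00 X106.81 Y157.60
M3 S875
G1 X246.89 Y272.11 F998
G1 X240.72 Y250.11
G1 X183.88 Y126.13
G1 X106.81 Y157.60
G00 X247.50 Y27.76
M3 S875
G1 X56.52 Y181.55 F998
G1 X91.45 Y129.52
G00 X115.43 Y218.61
M3 S282
G1 X114.40 Y222.44 F3637
G1 X111.60 Y225.24
G1 X107.77 Y226.27
G1 X103.94 Y225.24
G1 X101.14 Y222.44
G1 X100.11 Y218.61
G1 X101.14 Y214.78
G1 X103.94 Y211.98
G1 X107.77 Y210.95
G1 X111.60 Y211.98
G1 X114.40 Y214.78
G1 X115.43 Y218.61
M5
G00 X0.00 Y0.00

Since the viewBox matches the mm dimensions, user units are millimetres directly. The only transform is the Y-flip y_m = 281.69 − y_svg.

Shape 1 is a line segment drawn with `<polyline>`. Its stroke #000000 means cut at S875, F998. After flipping Y the toolpath is (41.68,57.60) → (232.28,240.29).

Shape 2 is a closed polygon drawn with `<path>`. Its stroke #000000 means cut at S875, F998. After flipping Y the toolpath is (106.81,157.60) → (246.89,272.11) → (240.72,250.11) → (183.88,126.13) → (106.81,157.60), returning to the start.

Shape 3 is a open polyline drawn with `<polyline>`. Its stroke #000000 means cut at S875, F998. After flipping Y the toolpath is (247.50,27.76) → (56.52,181.55) → (91.45,129.52).

Shape 4 is a circle drawn with `<circle>`. Its stroke #008000 means engrave at S282, F3637. After flipping Y the toolpath is (115.43,218.61) → (114.40,222.44) → (111.60,225.24) → (107.77,226.27) → (103.94,225.24) → (101.14,222.44) → (100.11,218.61) → (101.14,214.78) → (103.94,211.98) → (107.77,210.95) → (111.60,211.98) → (114.40,214.78) → (115.43,218.61), returning to the start.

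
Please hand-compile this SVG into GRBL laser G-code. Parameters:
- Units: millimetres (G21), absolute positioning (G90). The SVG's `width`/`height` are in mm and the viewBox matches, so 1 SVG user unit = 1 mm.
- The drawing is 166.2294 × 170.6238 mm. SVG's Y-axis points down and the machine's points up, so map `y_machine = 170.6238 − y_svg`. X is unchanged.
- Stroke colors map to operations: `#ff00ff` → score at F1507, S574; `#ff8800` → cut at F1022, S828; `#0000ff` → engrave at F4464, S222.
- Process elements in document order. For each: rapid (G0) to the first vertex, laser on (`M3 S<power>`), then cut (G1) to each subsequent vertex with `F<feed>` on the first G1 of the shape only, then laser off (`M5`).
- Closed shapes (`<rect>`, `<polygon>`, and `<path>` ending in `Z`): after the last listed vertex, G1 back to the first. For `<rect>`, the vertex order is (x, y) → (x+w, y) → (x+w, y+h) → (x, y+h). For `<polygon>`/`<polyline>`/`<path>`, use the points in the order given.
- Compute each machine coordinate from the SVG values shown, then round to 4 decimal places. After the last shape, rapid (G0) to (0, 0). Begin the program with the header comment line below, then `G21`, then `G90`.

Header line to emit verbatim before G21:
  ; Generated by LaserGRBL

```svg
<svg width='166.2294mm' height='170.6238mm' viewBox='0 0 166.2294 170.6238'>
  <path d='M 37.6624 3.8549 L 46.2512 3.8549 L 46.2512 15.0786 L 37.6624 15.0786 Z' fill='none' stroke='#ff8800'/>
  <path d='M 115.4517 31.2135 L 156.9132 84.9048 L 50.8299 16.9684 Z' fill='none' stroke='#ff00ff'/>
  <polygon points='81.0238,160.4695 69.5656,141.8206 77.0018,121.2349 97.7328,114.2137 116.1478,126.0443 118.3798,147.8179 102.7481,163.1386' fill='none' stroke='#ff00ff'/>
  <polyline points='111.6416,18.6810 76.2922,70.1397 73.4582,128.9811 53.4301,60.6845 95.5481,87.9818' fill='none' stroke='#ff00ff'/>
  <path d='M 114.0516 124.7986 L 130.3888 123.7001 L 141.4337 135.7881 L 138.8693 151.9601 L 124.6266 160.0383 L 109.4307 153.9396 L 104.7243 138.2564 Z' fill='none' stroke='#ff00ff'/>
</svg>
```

Since the viewBox matches the mm dimensions, user units are millimetres directly. The only transform is the Y-flip y_m = 170.6238 − y_svg.

Shape 1 is a rectangle drawn with `<path>`. Its stroke #ff8800 means cut at S828, F1022. After flipping Y the toolpath is (37.6624,166.7689) → (46.2512,166.7689) → (46.2512,155.5452) → (37.6624,155.5452) → (37.6624,166.7689), returning to the start.

Shape 2 is a closed polygon drawn with `<path>`. Its stroke #ff00ff means score at S574, F1507. After flipping Y the toolpath is (115.4517,139.4103) → (156.9132,85.7190) → (50.8299,153.6554) → (115.4517,139.4103), returning to the start.

Shape 3 is a regular polygon drawn with `<polygon>`. Its stroke #ff00ff means score at S574, F1507. After flipping Y the toolpath is (81.0238,10.1543) → (69.5656,28.8032) → (77.0018,49.3889) → (97.7328,56.4101) → (116.1478,44.5795) → (118.3798,22.8059) → (102.7481,7.4852) → (81.0238,10.1543), returning to the start.

Shape 4 is a open polyline drawn with `<polyline>`. Its stroke #ff00ff means score at S574, F1507. After flipping Y the toolpath is (111.6416,151.9428) → (76.2922,100.4841) → (73.4582,41.6427) → (53.4301,109.9393) → (95.5481,82.6420).

Shape 5 is a regular polygon drawn with `<path>`. Its stroke #ff00ff means score at S574, F1507. After flipping Y the toolpath is (114.0516,45.8252) → (130.3888,46.9237) → (141.4337,34.8357) → (138.8693,18.6637) → (124.6266,10.5855) → (109.4307,16.6842) → (104.7243,32.3674) → (114.0516,45.8252), returning to the start.

; Generated by LaserGRBL
G21
G90
G0 X37.6624 Y166.7689
M3 S828
G1 X46.2512 Y166.7689 F1022
G1 X46.2512 Y155.5452
G1 X37.6624 Y155.5452
G1 X37.6624 Y166.7689
M5
G0 X115.4517 Y139.4103
M3 S574
G1 X156.9132 Y85.7190 F1507
G1 X50.8299 Y153.6554
G1 X115.4517 Y139.4103
M5
G0 X81.0238 Y10.1543
M3 S574
G1 X69.5656 Y28.8032 F1507
G1 X77.0018 Y49.3889
G1 X97.7328 Y56.4101
G1 X116.1478 Y44.5795
G1 X118.3798 Y22.8059
G1 X102.7481 Y7.4852
G1 X81.0238 Y10.1543
M5
G0 X111.6416 Y151.9428
M3 S574
G1 X76.2922 Y100.4841 F1507
G1 X73.4582 Y41.6427
G1 X53.4301 Y109.9393
G1 X95.5481 Y82.6420
M5
G0 X114.0516 Y45.8252
M3 S574
G1 X130.3888 Y46.9237 F1507
G1 X141.4337 Y34.8357
G1 X138.8693 Y18.6637
G1 X124.6266 Y10.5855
G1 X109.4307 Y16.6842
G1 X104.7243 Y32.3674
G1 X114.0516 Y45.8252
M5
G0 X0.0000 Y0.0000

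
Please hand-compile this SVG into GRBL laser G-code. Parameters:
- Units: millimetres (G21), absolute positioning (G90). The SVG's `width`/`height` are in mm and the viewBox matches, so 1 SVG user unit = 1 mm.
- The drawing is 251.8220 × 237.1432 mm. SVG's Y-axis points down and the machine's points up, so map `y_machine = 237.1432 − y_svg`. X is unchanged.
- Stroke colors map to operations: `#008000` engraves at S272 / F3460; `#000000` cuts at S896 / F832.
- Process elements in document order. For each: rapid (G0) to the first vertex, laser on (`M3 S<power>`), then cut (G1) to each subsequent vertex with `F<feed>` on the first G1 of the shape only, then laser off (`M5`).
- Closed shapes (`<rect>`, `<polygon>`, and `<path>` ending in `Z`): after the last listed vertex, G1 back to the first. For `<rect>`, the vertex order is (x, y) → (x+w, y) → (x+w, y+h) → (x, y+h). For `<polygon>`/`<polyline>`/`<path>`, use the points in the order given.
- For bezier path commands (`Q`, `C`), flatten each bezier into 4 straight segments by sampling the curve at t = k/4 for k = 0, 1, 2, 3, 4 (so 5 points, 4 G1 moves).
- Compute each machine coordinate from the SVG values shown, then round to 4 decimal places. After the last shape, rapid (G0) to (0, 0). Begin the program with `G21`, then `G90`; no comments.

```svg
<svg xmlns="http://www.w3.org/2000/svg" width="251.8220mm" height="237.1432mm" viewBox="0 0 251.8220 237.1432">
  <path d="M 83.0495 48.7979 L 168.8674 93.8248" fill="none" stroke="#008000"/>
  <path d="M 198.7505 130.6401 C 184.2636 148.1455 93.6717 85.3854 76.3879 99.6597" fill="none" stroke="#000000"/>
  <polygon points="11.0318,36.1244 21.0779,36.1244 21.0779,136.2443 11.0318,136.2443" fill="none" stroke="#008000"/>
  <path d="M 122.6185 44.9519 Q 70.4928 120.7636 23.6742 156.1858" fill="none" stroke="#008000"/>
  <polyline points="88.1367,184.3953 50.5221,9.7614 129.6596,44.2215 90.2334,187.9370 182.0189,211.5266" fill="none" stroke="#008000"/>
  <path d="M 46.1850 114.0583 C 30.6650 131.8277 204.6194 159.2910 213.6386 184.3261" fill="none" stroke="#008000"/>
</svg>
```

G21
G90
G0 X83.0495 Y188.3453
M3 S272
G1 X168.8674 Y143.3184 F3460
M5
G0 X198.7505 Y106.5031
M3 S896
G1 X175.9502 Y105.9660 F832
G1 X138.6180 Y120.7816
G1 X100.7614 Y136.2031
G1 X76.3879 Y137.4835
M5
G0 X11.0318 Y201.0188
M3 S272
G1 X21.0779 Y201.0188 F3460
G1 X21.0779 Y100.8989
G1 X11.0318 Y100.8989
G1 X11.0318 Y201.0188
M5
G0 X122.6185 Y192.1913
M3 S272
G1 X96.8873 Y156.8098 F3460
G1 X71.8196 Y126.4770
G1 X47.4152 Y101.1928
G1 X23.6742 Y80.9574
M5
G0 X88.1367 Y52.7479
M3 S272
G1 X50.5221 Y227.3818 F3460
G1 X129.6596 Y192.9217
G1 X90.2334 Y49.2062
G1 X182.0189 Y25.6166
M5
G0 X46.1850 Y123.0849
M3 S272
G1 X64.5338 Y108.1297 F3460
G1 X120.7096 Y90.6756
G1 X181.4865 Y71.8593
G1 X213.6386 Y52.8171
M5
G0 X0.0000 Y0.0000

1 u = 1 mm; y_m = 237.1432 − y.

[1] `<path>` line segment, #008000→engrave S272 F3460: (83.0495,188.3453) → (168.8674,143.3184)

[2] `<path>` cubic bezier, #000000→cut S896 F832: (198.7505,106.5031) → (175.9502,105.9660) → (138.6180,120.7816) → (100.7614,136.2031) → (76.3879,137.4835)

[3] `<polygon>` rectangle, #008000→engrave S272 F3460: (11.0318,201.0188) → (21.0779,201.0188) → (21.0779,100.8989) → (11.0318,100.8989) → (11.0318,201.0188) (closed)

[4] `<path>` quadratic bezier, #008000→engrave S272 F3460: (122.6185,192.1913) → (96.8873,156.8098) → (71.8196,126.4770) → (47.4152,101.1928) → (23.6742,80.9574)

[5] `<polyline>` open polyline, #008000→engrave S272 F3460: (88.1367,52.7479) → (50.5221,227.3818) → (129.6596,192.9217) → (90.2334,49.2062) → (182.0189,25.6166)

[6] `<path>` cubic bezier, #008000→engrave S272 F3460: (46.1850,123.0849) → (64.5338,108.1297) → (120.7096,90.6756) → (181.4865,71.8593) → (213.6386,52.8171)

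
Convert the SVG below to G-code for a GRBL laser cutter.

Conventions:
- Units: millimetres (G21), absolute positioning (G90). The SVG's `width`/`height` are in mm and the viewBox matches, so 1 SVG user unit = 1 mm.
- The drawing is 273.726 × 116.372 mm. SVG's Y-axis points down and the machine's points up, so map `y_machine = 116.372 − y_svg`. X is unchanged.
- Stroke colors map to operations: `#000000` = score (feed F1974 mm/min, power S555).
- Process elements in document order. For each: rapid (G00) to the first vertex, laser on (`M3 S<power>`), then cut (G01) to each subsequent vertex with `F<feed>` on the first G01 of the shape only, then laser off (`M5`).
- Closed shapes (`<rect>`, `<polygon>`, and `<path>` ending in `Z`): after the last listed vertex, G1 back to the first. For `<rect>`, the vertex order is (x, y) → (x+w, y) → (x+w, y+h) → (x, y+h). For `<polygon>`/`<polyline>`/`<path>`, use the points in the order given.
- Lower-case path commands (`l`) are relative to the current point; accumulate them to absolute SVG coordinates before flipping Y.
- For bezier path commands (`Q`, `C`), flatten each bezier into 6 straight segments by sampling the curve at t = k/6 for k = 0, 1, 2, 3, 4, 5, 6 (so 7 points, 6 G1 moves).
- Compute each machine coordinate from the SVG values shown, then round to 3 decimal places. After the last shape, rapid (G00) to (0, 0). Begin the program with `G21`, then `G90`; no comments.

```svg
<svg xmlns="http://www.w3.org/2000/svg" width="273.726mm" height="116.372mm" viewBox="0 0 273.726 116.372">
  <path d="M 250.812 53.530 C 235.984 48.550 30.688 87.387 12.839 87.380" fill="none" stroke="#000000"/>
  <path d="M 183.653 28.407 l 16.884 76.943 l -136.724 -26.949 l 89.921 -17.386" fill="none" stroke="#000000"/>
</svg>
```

G21
G90
G00 X250.812 Y62.842
M3 S555
G01 X229.275 Y62.063 F1974
G01 X186.492 Y56.278
G01 X132.958 Y47.782
G01 X79.173 Y38.871
G01 X35.634 Y31.843
G01 X12.839 Y28.992
M5
G00 X183.653 Y87.965
M3 S555
G01 X200.537 Y11.022 F1974
G01 X63.813 Y37.971
G01 X153.734 Y55.357
M5
G00 X0.000 Y0.000

viewBox `0 0 273.726 116.372` with mm width/height → 1 unit = 1 mm. Flip: y_m = 116.372 − y_svg.

**Shape 1** — `<path>` cubic bezier, stroke `#000000` → score (S555, F1974). Control points (SVG): P0=(250.812,53.530), P1=(235.984,48.550), P2=(30.688,87.387), P3=(12.839,87.380); sampled at t=k/6. Machine vertices: (250.812,62.842) → (229.275,62.063) → (186.492,56.278) → (132.958,47.782) → (79.173,38.871) → (35.634,31.843) → (12.839,28.992). Open path.

**Shape 2** — `<path>` open polyline, stroke `#000000` → score (S555, F1974). Machine vertices: (183.653,87.965) → (200.537,11.022) → (63.813,37.971) → (153.734,55.357). Open path.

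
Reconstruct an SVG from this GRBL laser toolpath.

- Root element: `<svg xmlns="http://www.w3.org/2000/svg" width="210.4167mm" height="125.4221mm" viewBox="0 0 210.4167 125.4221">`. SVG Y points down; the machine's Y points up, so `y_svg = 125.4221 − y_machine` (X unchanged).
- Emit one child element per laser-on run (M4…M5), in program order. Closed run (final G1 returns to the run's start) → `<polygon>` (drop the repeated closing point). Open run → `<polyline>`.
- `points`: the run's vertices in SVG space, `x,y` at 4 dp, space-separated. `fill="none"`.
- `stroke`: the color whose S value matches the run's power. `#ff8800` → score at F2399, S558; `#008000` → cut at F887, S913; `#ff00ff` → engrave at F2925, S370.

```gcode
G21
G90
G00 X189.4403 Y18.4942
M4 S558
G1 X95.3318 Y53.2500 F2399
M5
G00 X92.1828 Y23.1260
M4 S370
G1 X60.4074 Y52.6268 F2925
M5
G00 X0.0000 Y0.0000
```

<svg xmlns="http://www.w3.org/2000/svg" width="210.4167mm" height="125.4221mm" viewBox="0 0 210.4167 125.4221">
  <polyline points="189.4403,106.9279 95.3318,72.1721" fill="none" stroke="#ff8800"/>
  <polyline points="92.1828,102.2961 60.4074,72.7953" fill="none" stroke="#ff00ff"/>
</svg>

Each laser-on run becomes one SVG element. Flip Y back into SVG space with y_svg = 125.4221 − y_machine.

Run 1: power S558 maps to stroke `#ff8800` (score). The run is open, so emit a `<polyline>` with points (Y-flipped): 189.4403,106.9279 95.3318,72.1721.

Run 2: power S370 maps to stroke `#ff00ff` (engrave). The run is open, so emit a `<polyline>` with points (Y-flipped): 92.1828,102.2961 60.4074,72.7953.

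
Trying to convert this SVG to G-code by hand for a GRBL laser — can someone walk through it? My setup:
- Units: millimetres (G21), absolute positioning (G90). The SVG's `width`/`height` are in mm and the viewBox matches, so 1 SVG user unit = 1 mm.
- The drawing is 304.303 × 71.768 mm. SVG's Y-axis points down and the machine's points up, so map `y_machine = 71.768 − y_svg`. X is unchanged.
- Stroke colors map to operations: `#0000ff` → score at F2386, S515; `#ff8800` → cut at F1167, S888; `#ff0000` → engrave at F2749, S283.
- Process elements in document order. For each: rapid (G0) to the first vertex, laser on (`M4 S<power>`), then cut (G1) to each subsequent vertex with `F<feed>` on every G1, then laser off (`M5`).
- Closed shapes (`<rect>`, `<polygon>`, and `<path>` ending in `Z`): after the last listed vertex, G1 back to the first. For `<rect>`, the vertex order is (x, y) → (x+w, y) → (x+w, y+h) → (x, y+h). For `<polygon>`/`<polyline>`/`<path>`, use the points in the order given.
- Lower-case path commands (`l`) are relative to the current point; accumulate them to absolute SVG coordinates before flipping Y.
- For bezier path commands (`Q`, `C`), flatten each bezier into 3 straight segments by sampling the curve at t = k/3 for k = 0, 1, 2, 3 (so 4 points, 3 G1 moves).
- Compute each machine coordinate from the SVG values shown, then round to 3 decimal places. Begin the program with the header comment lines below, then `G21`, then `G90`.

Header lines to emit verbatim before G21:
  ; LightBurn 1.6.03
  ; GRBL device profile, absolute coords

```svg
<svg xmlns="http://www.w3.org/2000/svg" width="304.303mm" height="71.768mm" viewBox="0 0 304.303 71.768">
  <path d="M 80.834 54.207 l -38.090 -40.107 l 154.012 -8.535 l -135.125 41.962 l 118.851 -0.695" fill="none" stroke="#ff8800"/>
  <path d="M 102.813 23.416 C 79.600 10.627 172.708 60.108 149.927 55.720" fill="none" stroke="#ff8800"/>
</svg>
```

; LightBurn 1.6.03
; GRBL device profile, absolute coords
G21
G90
G0 X80.834 Y17.561
M4 S888
G1 X42.744 Y57.668 F1167
G1 X196.756 Y66.203 F1167
G1 X61.631 Y24.241 F1167
G1 X180.482 Y24.936 F1167
M5
G0 X102.813 Y48.352
M4 S888
G1 X109.773 Y44.686 F1167
G1 X142.679 Y25.315 F1167
G1 X149.927 Y16.048 F1167
M5

viewBox `0 0 304.303 71.768` with mm width/height → 1 unit = 1 mm. Flip: y_m = 71.768 − y_svg.

**Shape 1** — `<path>` open polyline, stroke `#ff8800` → cut (S888, F1167). Machine vertices: (80.834,17.561) → (42.744,57.668) → (196.756,66.203) → (61.631,24.241) → (180.482,24.936). Open path.

**Shape 2** — `<path>` cubic bezier, stroke `#ff8800` → cut (S888, F1167). Control points (SVG): P0=(102.813,23.416), P1=(79.600,10.627), P2=(172.708,60.108), P3=(149.927,55.720); sampled at t=k/3. Machine vertices: (102.813,48.352) → (109.773,44.686) → (142.679,25.315) → (149.927,16.048). Open path.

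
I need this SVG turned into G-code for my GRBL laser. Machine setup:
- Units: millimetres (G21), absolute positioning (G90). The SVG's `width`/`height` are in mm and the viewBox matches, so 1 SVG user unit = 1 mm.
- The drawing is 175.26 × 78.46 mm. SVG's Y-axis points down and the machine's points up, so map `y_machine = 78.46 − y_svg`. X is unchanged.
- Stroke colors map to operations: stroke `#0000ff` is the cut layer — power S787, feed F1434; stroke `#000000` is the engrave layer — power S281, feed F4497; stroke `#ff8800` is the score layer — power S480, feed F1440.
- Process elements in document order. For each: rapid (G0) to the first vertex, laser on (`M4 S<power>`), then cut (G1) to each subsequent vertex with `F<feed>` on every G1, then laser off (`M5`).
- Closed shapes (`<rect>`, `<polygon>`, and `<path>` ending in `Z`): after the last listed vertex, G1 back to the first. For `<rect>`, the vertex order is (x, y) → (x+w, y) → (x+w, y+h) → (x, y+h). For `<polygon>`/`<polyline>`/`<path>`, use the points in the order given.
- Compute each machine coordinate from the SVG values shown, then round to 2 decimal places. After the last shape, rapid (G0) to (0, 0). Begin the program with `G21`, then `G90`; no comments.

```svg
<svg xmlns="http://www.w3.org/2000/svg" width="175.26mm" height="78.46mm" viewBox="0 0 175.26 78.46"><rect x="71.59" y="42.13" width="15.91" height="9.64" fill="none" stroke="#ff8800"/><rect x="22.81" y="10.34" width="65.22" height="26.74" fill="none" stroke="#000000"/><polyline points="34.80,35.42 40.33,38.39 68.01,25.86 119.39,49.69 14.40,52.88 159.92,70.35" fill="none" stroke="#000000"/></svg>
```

G21
G90
G0 X71.59 Y36.33
M4 S480
G1 X87.50 Y36.33 F1440
G1 X87.50 Y26.69 F1440
G1 X71.59 Y26.69 F1440
G1 X71.59 Y36.33 F1440
M5
G0 X22.81 Y68.12
M4 S281
G1 X88.03 Y68.12 F4497
G1 X88.03 Y41.38 F4497
G1 X22.81 Y41.38 F4497
G1 X22.81 Y68.12 F4497
M5
G0 X34.80 Y43.04
M4 S281
G1 X40.33 Y40.07 F4497
G1 X68.01 Y52.60 F4497
G1 X119.39 Y28.77 F4497
G1 X14.40 Y25.58 F4497
G1 X159.92 Y8.11 F4497
M5
G0 X0.00 Y0.00

1 u = 1 mm; y_m = 78.46 − y.

[1] `<rect>` rectangle, #ff8800→score S480 F1440: (71.59,36.33) → (87.50,36.33) → (87.50,26.69) → (71.59,26.69) → (71.59,36.33) (closed)

[2] `<rect>` rectangle, #000000→engrave S281 F4497: (22.81,68.12) → (88.03,68.12) → (88.03,41.38) → (22.81,41.38) → (22.81,68.12) (closed)

[3] `<polyline>` open polyline, #000000→engrave S281 F4497: (34.80,43.04) → (40.33,40.07) → (68.01,52.60) → (119.39,28.77) → (14.40,25.58) → (159.92,8.11)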